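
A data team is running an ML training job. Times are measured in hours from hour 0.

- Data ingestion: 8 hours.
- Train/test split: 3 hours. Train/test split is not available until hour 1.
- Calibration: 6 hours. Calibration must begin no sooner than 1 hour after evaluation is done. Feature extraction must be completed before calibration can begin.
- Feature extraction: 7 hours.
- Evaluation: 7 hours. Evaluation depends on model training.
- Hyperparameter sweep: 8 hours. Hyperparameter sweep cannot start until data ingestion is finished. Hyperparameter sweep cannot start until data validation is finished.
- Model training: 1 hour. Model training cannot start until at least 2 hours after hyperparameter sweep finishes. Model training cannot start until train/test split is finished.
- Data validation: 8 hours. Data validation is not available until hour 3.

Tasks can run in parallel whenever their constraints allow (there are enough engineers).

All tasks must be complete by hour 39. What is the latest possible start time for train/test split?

21

Nothing follows calibration; the deadline of hour 39 is its only limit. It must start by 39 − 6 = hour 33.
Since calibration (must start by hour 33, minus 1-hour gap → hour 32) depends on it, evaluation must finish by hour 32. Backing off its 7-hour duration gives a latest start of hour 25.
Model training feeds into evaluation (must start by hour 25); so model training must finish by hour 25 and therefore start by hour 24.
Train/test split must finish before model training (must start by hour 24). With a 3-hour duration, train/test split must start by 24 − 3 = hour 21.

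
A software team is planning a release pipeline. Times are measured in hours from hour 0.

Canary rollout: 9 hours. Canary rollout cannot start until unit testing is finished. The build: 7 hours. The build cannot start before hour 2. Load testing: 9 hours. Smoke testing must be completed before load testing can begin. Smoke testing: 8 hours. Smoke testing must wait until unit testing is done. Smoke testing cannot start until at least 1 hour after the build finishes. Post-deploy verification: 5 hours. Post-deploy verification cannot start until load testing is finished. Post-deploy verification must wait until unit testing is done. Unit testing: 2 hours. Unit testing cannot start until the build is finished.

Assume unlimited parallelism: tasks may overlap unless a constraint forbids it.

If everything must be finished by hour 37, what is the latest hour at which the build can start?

6

Nothing follows post-deploy verification; the deadline of hour 37 is its only limit. It must start by 37 − 5 = hour 32.
Since post-deploy verification (must start by hour 32) depends on it, load testing must finish by hour 32. Backing off its 9-hour duration gives a latest start of hour 23.
Smoke testing has to be done before load testing (must start by hour 23). That means finishing by hour 23, i.e. starting by 23 − 8 = hour 15.
To finish by hour 37, canary rollout (duration 9) must start no later than hour 28.
Unit testing has several dependents: smoke testing (must start by hour 15); canary rollout (must start by hour 28); post-deploy verification (must start by hour 32). The earliest of those limits is hour 15, so unit testing must start by 15 − 2 = hour 13.
The build must finish in time for unit testing (must start by hour 13); smoke testing (must start by hour 15, minus 1-hour gap → hour 14). The tightest is hour 13, so the build must start by 13 − 7 = hour 6.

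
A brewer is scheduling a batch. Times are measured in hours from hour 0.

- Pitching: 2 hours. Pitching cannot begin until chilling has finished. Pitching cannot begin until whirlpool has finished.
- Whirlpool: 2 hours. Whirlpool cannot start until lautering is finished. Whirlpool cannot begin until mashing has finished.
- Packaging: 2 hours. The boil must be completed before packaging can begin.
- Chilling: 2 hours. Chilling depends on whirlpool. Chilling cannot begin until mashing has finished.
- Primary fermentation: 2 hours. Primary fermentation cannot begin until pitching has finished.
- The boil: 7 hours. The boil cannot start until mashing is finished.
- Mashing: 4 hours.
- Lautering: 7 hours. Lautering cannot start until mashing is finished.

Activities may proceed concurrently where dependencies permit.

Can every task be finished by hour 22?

Mashing has no prerequisites, so it starts at hour 0 and finishes at hour 4.
After mashing (finishes hour 4), the boil can start at hour 4 and finishes at hour 11.
Packaging cannot begin until the boil (finishes hour 11). It runs from hour 11 to 11 + 2 = hour 13.
Lautering cannot begin until mashing (finishes hour 4). It runs from hour 4 to 4 + 7 = hour 11.
Whirlpool needs all of lautering (finishes hour 11); mashing (finishes hour 4). That puts its earliest start at hour 11; it finishes at 11 + 2 = hour 13.
Chilling cannot start until whirlpool (finishes hour 13); mashing (finishes hour 4). The controlling bound is hour 13, so chilling finishes at 13 + 2 = hour 15.
For pitching: chilling (finishes hour 15); whirlpool (finishes hour 13). Taking the maximum gives a start of hour 15, and it finishes at 15 + 2 = hour 17.
Primary fermentation waits on pitching (finishes hour 17), so it starts at hour 17 and finishes at 17 + 2 = hour 19.
Every task is finished by hour 19, which is no later than the deadline of 22, so the schedule is feasible.

Yes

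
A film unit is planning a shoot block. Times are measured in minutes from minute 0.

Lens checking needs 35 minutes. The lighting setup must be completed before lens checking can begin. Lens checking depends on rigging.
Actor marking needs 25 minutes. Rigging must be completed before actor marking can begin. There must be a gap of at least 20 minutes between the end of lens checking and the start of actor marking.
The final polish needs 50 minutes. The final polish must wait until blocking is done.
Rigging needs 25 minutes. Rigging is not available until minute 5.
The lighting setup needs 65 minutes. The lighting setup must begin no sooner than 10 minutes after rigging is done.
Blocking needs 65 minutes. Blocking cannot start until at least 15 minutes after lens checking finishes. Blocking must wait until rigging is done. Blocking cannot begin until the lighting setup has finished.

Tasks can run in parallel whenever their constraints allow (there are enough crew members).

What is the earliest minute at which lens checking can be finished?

140

After its own release at minute 5, rigging can start at minute 5 and finishes at minute 30.
The lighting setup waits on rigging (finishes minute 30, plus 10-minute gap → minute 40), so it starts at minute 40 and finishes at 40 + 65 = minute 105.
For lens checking: the lighting setup (finishes minute 105); rigging (finishes minute 30). Taking the maximum gives a start of minute 105, and it finishes at 105 + 35 = minute 140.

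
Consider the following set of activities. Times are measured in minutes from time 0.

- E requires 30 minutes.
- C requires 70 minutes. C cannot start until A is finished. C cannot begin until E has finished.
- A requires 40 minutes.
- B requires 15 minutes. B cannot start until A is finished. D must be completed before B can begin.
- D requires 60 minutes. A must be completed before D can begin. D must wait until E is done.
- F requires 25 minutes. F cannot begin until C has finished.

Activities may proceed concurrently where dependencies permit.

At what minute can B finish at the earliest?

E has no prerequisites, so it starts at minute 0 and finishes at minute 30.
A has no prerequisites, so it starts at minute 0 and finishes at minute 40.
D cannot start until A (finishes minute 40); E (finishes minute 30). The controlling bound is minute 40, so D finishes at 40 + 60 = minute 100.
B needs all of A (finishes minute 40); D (finishes minute 100). That puts its earliest start at minute 100; it finishes at 100 + 15 = minute 115.

115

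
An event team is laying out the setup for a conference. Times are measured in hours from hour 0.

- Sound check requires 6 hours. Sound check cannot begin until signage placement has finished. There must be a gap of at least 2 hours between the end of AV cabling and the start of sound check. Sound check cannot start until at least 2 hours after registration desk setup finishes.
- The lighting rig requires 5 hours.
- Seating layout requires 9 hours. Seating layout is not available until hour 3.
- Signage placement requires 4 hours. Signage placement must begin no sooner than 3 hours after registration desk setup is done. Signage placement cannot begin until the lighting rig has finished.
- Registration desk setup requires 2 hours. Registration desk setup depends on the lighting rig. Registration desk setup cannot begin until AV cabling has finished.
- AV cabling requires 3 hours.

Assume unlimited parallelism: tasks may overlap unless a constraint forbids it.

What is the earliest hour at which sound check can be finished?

20

Nothing blocks AV cabling, so it runs from hour 0 to hour 3.
The lighting rig has no prerequisites, so it starts at hour 0 and finishes at hour 5.
Registration desk setup needs all of the lighting rig (finishes hour 5); AV cabling (finishes hour 3). That puts its earliest start at hour 5; it finishes at 5 + 2 = hour 7.
Signage placement needs all of registration desk setup (finishes hour 7, plus 3-hour gap → hour 10); the lighting rig (finishes hour 5). That puts its earliest start at hour 10; it finishes at 10 + 4 = hour 14.
Sound check needs all of signage placement (finishes hour 14); AV cabling (finishes hour 3, plus 2-hour gap → hour 5); registration desk setup (finishes hour 7, plus 2-hour gap → hour 9). That puts its earliest start at hour 14; it finishes at 14 + 6 = hour 20.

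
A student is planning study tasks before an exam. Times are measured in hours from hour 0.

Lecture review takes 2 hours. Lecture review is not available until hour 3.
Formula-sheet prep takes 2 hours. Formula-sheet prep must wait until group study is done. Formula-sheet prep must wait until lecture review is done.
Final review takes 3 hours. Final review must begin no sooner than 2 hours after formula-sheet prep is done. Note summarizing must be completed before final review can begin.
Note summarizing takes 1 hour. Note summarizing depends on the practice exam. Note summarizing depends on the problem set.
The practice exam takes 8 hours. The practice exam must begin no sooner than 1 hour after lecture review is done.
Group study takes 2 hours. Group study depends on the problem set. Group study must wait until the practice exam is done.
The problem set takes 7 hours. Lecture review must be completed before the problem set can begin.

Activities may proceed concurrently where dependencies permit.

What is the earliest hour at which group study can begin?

14

After its own release at hour 3, lecture review can start at hour 3 and finishes at hour 5.
The practice exam cannot begin until lecture review (finishes hour 5, plus 1-hour gap → hour 6). It runs from hour 6 to 6 + 8 = hour 14.
After lecture review (finishes hour 5), the problem set can start at hour 5 and finishes at hour 12.
Group study waits on the problem set (finishes hour 12); the practice exam (finishes hour 14). The latest of these is hour 14, which is the earliest group study can start.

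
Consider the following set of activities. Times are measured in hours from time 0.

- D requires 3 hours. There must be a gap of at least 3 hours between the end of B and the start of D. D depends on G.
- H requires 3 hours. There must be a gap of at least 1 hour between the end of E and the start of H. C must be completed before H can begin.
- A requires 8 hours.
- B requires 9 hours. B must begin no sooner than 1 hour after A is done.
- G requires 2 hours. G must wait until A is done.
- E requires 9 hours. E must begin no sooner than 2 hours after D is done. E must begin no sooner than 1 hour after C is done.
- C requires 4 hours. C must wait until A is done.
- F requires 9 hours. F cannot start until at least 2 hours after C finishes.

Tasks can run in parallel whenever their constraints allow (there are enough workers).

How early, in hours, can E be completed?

35

A has no prerequisites, so it starts at hour 0 and finishes at hour 8.
G cannot begin until A (finishes hour 8). It runs from hour 8 to 8 + 2 = hour 10.
C waits on A (finishes hour 8), so it starts at hour 8 and finishes at 8 + 4 = hour 12.
B waits on A (finishes hour 8, plus 1-hour gap → hour 9), so it starts at hour 9 and finishes at 9 + 9 = hour 18.
D cannot start until B (finishes hour 18, plus 3-hour gap → hour 21); G (finishes hour 10). The controlling bound is hour 21, so D finishes at 21 + 3 = hour 24.
For E: D (finishes hour 24, plus 2-hour gap → hour 26); C (finishes hour 12, plus 1-hour gap → hour 13). Taking the maximum gives a start of hour 26, and it finishes at 26 + 9 = hour 35.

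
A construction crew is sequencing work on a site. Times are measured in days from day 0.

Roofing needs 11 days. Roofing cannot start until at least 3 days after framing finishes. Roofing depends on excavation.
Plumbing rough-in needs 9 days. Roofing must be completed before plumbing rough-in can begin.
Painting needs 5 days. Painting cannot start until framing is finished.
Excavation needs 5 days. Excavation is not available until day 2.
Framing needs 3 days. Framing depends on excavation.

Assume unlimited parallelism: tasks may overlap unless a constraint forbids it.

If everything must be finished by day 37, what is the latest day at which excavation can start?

6

Plumbing rough-in has no dependents, so it just needs to finish by day 37. Starting by 37 − 9 = day 28 achieves that.
Since plumbing rough-in (must start by day 28) depends on it, roofing must finish by day 28. Backing off its 11-day duration gives a latest start of day 17.
Painting must finish by day 37; it takes 5 days, so it must start by 37 − 5 = day 32.
Framing has several dependents: roofing (must start by day 17, minus 3-day gap → day 14); painting (must start by day 32). The earliest of those limits is day 14, so framing must start by 14 − 3 = day 11.
Excavation has several dependents: framing (must start by day 11); roofing (must start by day 17). The earliest of those limits is day 11, so excavation must start by 11 − 5 = day 6.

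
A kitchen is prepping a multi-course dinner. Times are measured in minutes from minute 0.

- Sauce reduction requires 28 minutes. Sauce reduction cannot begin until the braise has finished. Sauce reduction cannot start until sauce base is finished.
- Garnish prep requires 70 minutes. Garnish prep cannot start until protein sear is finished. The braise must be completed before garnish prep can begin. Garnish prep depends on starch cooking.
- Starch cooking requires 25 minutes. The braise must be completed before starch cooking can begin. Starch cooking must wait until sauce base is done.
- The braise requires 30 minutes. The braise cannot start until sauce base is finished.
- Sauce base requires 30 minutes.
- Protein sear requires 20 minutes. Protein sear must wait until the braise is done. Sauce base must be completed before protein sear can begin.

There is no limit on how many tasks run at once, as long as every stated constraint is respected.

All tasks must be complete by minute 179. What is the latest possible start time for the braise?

Garnish prep must finish by minute 179; it takes 70 minutes, so it must start by 179 − 70 = minute 109.
Since garnish prep (must start by minute 109) depends on it, protein sear must finish by minute 109. Backing off its 20-minute duration gives a latest start of minute 89.
Sauce reduction must finish by minute 179; it takes 28 minutes, so it must start by 179 − 28 = minute 151.
Starch cooking feeds into garnish prep (must start by minute 109); so starch cooking must finish by minute 109 and therefore start by minute 84.
The braise must finish in time for protein sear (must start by minute 89); sauce reduction (must start by minute 151); starch cooking (must start by minute 84); garnish prep (must start by minute 109). The tightest is minute 84, so the braise must start by 84 − 30 = minute 54.

54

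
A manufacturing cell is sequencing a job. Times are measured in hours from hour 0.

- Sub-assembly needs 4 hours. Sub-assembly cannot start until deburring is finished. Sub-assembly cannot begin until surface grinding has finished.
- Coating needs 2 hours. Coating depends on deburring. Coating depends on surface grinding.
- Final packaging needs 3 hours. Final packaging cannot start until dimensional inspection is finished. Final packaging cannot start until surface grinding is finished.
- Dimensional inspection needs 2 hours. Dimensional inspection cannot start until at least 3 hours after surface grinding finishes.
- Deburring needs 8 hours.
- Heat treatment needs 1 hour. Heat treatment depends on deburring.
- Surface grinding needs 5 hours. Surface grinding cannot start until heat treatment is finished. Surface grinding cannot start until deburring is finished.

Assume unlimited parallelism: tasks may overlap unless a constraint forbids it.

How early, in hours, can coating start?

Deburring can start immediately at hour 0; it finishes at hour 8.
After deburring (finishes hour 8), heat treatment can start at hour 8 and finishes at hour 9.
Surface grinding needs all of heat treatment (finishes hour 9); deburring (finishes hour 8). That puts its earliest start at hour 9; it finishes at 9 + 5 = hour 14.
Coating waits on deburring (finishes hour 8); surface grinding (finishes hour 14). The latest of these is hour 14, which is the earliest coating can start.

14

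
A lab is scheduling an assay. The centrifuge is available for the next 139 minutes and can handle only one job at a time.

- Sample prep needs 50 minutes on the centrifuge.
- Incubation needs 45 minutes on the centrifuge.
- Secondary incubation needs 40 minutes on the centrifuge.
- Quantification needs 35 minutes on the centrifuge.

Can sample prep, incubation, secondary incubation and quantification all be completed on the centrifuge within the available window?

Running back to back, the jobs need 50 + 45 + 40 + 35 = 170 minutes on the centrifuge.
Since 170 > 139, they cannot all fit.

No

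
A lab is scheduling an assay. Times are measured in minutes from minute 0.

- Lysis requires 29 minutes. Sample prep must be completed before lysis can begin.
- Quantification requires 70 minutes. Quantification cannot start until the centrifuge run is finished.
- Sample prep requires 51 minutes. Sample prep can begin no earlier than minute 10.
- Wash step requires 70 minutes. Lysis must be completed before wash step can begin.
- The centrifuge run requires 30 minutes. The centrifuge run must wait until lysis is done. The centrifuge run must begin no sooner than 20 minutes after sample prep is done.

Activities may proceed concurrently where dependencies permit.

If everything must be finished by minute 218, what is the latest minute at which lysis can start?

89

Quantification must finish by minute 218; it takes 70 minutes, so it must start by 218 − 70 = minute 148.
Since quantification (must start by minute 148) depends on it, the centrifuge run must finish by minute 148. Backing off its 30-minute duration gives a latest start of minute 118.
Wash step has no dependents, so it just needs to finish by minute 218. Starting by 218 − 70 = minute 148 achieves that.
Lysis has several dependents: the centrifuge run (must start by minute 118); wash step (must start by minute 148). The earliest of those limits is minute 118, so lysis must start by 118 − 29 = minute 89.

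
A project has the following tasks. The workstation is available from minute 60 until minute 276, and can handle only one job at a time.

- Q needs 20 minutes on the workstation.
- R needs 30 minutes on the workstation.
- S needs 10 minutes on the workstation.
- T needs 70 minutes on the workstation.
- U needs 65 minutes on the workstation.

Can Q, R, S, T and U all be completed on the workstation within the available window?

Yes

The workstation window is 276 − 60 = 216 minutes.
Running back to back, the jobs need 20 + 30 + 10 + 70 + 65 = 195 minutes on the workstation.
Since 195 ≤ 216, they fit within the window.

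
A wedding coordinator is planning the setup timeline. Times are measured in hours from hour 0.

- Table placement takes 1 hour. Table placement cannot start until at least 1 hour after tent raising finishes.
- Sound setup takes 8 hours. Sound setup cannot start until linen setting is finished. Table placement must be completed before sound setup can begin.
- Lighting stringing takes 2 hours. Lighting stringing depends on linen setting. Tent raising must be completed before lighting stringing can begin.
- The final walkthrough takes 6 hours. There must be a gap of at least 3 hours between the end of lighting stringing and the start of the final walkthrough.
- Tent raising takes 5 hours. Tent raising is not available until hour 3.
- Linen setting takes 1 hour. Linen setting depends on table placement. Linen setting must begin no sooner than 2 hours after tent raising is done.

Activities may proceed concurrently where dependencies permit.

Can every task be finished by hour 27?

Tent raising cannot begin until its own release at hour 3. It runs from hour 3 to 3 + 5 = hour 8.
Table placement waits on tent raising (finishes hour 8, plus 1-hour gap → hour 9), so it starts at hour 9 and finishes at 9 + 1 = hour 10.
Linen setting needs all of table placement (finishes hour 10); tent raising (finishes hour 8, plus 2-hour gap → hour 10). That puts its earliest start at hour 10; it finishes at 10 + 1 = hour 11.
Sound setup cannot start until linen setting (finishes hour 11); table placement (finishes hour 10). The controlling bound is hour 11, so sound setup finishes at 11 + 8 = hour 19.
Lighting stringing cannot start until linen setting (finishes hour 11); tent raising (finishes hour 8). The controlling bound is hour 11, so lighting stringing finishes at 11 + 2 = hour 13.
The final walkthrough cannot begin until lighting stringing (finishes hour 13, plus 3-hour gap → hour 16). It runs from hour 16 to 16 + 6 = hour 22.
Every task is finished by hour 22, which is no later than the deadline of 27, so the schedule is feasible.

Yes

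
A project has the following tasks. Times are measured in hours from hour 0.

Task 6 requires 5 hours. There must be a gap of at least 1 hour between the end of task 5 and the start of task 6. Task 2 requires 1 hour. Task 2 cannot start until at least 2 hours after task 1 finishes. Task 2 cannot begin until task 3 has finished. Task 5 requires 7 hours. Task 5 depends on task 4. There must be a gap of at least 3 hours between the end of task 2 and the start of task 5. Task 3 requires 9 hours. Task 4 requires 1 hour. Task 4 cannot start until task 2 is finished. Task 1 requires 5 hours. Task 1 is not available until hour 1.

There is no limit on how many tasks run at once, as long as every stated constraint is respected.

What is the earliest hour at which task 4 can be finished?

Task 3 has no prerequisites, so it starts at hour 0 and finishes at hour 9.
After its own release at hour 1, task 1 can start at hour 1 and finishes at hour 6.
Task 2 needs all of task 1 (finishes hour 6, plus 2-hour gap → hour 8); task 3 (finishes hour 9). That puts its earliest start at hour 9; it finishes at 9 + 1 = hour 10.
Task 4 waits on task 2 (finishes hour 10), so it starts at hour 10 and finishes at 10 + 1 = hour 11.

11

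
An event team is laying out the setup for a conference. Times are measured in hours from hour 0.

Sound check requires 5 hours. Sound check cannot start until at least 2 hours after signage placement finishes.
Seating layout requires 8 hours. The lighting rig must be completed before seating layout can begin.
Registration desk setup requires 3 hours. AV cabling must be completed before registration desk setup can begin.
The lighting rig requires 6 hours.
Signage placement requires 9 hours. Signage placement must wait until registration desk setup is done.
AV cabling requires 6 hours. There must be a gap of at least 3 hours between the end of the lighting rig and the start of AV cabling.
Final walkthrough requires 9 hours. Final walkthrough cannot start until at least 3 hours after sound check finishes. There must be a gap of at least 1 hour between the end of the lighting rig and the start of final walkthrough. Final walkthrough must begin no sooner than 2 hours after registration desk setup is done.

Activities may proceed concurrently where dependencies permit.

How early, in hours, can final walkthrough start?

The lighting rig can start immediately at hour 0; it finishes at hour 6.
AV cabling cannot begin until the lighting rig (finishes hour 6, plus 3-hour gap → hour 9). It runs from hour 9 to 9 + 6 = hour 15.
Registration desk setup cannot begin until AV cabling (finishes hour 15). It runs from hour 15 to 15 + 3 = hour 18.
Signage placement cannot begin until registration desk setup (finishes hour 18). It runs from hour 18 to 18 + 9 = hour 27.
Sound check cannot begin until signage placement (finishes hour 27, plus 2-hour gap → hour 29). It runs from hour 29 to 29 + 5 = hour 34.
Final walkthrough waits on sound check (finishes hour 34, plus 3-hour gap → hour 37); the lighting rig (finishes hour 6, plus 1-hour gap → hour 7); registration desk setup (finishes hour 18, plus 2-hour gap → hour 20). The latest of these is hour 37, which is the earliest final walkthrough can start.

37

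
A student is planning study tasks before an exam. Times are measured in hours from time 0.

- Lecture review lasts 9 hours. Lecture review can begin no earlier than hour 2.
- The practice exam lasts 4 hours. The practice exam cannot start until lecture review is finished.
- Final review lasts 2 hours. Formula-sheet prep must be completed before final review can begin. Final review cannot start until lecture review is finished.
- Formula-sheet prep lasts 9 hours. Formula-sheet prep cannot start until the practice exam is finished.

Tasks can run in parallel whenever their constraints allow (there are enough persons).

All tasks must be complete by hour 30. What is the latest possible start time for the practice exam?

15

Final review has no dependents, so it just needs to finish by hour 30. Starting by 30 − 2 = hour 28 achieves that.
Formula-sheet prep has to be done before final review (must start by hour 28). That means finishing by hour 28, i.e. starting by 28 − 9 = hour 19.
The practice exam has to be done before formula-sheet prep (must start by hour 19). That means finishing by hour 19, i.e. starting by 19 − 4 = hour 15.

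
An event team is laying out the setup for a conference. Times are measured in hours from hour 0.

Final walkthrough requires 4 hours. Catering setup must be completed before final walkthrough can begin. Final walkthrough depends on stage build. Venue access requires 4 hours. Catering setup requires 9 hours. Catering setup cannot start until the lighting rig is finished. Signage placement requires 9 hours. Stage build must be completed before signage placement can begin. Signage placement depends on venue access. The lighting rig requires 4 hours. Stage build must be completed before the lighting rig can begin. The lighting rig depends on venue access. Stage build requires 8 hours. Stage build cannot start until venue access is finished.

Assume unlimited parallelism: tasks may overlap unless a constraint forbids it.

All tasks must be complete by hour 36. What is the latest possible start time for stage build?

To finish by hour 36, final walkthrough (duration 4) must start no later than hour 32.
Catering setup must finish before final walkthrough (must start by hour 32). With a 9-hour duration, catering setup must start by 32 − 9 = hour 23.
The lighting rig has to be done before catering setup (must start by hour 23). That means finishing by hour 23, i.e. starting by 23 − 4 = hour 19.
Signage placement must finish by hour 36; it takes 9 hours, so it must start by 36 − 9 = hour 27.
For stage build: the lighting rig (must start by hour 19); signage placement (must start by hour 27); final walkthrough (must start by hour 32). The most restrictive is hour 19; with an 8-hour duration, stage build must start by hour 11.

11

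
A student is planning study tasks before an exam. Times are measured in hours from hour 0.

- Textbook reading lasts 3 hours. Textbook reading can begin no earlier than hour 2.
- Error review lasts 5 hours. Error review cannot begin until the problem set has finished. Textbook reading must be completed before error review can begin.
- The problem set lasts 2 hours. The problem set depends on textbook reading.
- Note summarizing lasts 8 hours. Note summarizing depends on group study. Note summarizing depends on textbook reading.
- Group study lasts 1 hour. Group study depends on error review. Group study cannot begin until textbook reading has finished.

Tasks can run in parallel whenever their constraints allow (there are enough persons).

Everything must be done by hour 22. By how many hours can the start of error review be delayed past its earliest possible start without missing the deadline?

Textbook reading waits on its own release at hour 2, so it starts at hour 2 and finishes at 2 + 3 = hour 5.
The problem set waits on textbook reading (finishes hour 5), so it starts at hour 5 and finishes at 5 + 2 = hour 7.
Error review has to wait for the problem set (finishes hour 7); textbook reading (finishes hour 5). The latest of these is hour 7, so error review runs hour 7 to 7 + 5 = hour 12.

Working backward from the deadline:
To finish by hour 22, note summarizing (duration 8) must start no later than hour 14.
Group study has to be done before note summarizing (must start by hour 14). That means finishing by hour 14, i.e. starting by 14 − 1 = hour 13.
Error review has to be done before group study (must start by hour 13). That means finishing by hour 13, i.e. starting by 13 − 5 = hour 8.
So error review can start as early as hour 7 and as late as hour 8, giving 8 − 7 = 1 hour of slack.

1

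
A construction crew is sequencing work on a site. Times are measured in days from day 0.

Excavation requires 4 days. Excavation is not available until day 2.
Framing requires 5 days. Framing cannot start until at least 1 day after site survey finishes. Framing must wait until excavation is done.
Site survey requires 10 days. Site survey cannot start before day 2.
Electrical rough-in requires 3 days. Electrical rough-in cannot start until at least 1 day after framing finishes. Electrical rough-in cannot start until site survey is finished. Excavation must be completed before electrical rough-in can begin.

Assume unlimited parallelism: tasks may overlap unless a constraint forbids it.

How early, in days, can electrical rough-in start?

19

Excavation waits on its own release at day 2, so it starts at day 2 and finishes at 2 + 4 = day 6.
After its own release at day 2, site survey can start at day 2 and finishes at day 12.
Framing needs all of site survey (finishes day 12, plus 1-day gap → day 13); excavation (finishes day 6). That puts its earliest start at day 13; it finishes at 13 + 5 = day 18.
Electrical rough-in waits on framing (finishes day 18, plus 1-day gap → day 19); site survey (finishes day 12); excavation (finishes day 6). The latest of these is day 19, which is the earliest electrical rough-in can start.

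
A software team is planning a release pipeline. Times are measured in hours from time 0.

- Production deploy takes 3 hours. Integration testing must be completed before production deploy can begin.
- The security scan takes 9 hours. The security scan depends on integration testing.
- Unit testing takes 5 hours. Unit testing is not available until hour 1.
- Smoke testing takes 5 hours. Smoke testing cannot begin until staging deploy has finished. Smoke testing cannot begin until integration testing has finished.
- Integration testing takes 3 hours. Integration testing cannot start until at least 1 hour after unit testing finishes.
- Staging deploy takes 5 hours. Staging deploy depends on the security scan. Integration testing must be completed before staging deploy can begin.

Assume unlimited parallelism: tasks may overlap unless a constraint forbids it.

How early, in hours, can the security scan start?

After its own release at hour 1, unit testing can start at hour 1 and finishes at hour 6.
Integration testing cannot begin until unit testing (finishes hour 6, plus 1-hour gap → hour 7). It runs from hour 7 to 7 + 3 = hour 10.
The security scan waits on integration testing (finishes hour 10), so the earliest it can start is hour 10.

10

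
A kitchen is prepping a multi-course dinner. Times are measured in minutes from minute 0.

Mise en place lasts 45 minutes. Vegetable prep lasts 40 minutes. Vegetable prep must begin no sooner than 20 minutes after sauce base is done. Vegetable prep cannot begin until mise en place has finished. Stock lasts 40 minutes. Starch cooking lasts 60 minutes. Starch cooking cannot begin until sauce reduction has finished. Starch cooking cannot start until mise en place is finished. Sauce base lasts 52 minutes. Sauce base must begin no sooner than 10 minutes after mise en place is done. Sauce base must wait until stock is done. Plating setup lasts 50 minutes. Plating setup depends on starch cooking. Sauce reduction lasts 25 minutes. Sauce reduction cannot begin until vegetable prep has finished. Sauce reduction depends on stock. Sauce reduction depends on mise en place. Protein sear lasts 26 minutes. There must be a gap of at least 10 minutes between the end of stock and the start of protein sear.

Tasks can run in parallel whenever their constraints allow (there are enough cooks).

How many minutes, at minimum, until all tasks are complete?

302

Stock can start immediately at minute 0; it finishes at minute 40.
Protein sear waits on stock (finishes minute 40, plus 10-minute gap → minute 50), so it starts at minute 50 and finishes at 50 + 26 = minute 76.
Nothing blocks mise en place, so it runs from minute 0 to minute 45.
For sauce base: mise en place (finishes minute 45, plus 10-minute gap → minute 55); stock (finishes minute 40). Taking the maximum gives a start of minute 55, and it finishes at 55 + 52 = minute 107.
For vegetable prep: sauce base (finishes minute 107, plus 20-minute gap → minute 127); mise en place (finishes minute 45). Taking the maximum gives a start of minute 127, and it finishes at 127 + 40 = minute 167.
For sauce reduction: vegetable prep (finishes minute 167); stock (finishes minute 40); mise en place (finishes minute 45). Taking the maximum gives a start of minute 167, and it finishes at 167 + 25 = minute 192.
Starch cooking has to wait for sauce reduction (finishes minute 192); mise en place (finishes minute 45). The latest of these is minute 192, so starch cooking runs minute 192 to 192 + 60 = minute 252.
Plating setup waits on starch cooking (finishes minute 252), so it starts at minute 252 and finishes at 252 + 50 = minute 302.
All tasks are finished once the last one completes. Finish times: Mise en place at 45, Stock at 40, Sauce base at 107, Protein sear at 76, Vegetable prep at 167, Sauce reduction at 192, Starch cooking at 252, Plating setup at 302. The latest is minute 302.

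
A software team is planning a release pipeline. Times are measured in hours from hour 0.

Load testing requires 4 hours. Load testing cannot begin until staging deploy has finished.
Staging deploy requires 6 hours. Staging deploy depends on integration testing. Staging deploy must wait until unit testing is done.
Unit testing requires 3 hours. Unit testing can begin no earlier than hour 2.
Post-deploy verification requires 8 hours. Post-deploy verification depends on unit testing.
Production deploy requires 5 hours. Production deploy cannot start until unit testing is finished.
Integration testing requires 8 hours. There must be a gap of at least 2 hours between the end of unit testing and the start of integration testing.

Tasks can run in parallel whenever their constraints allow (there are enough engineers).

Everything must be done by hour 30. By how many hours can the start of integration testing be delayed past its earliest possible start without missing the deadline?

5

Unit testing cannot begin until its own release at hour 2. It runs from hour 2 to 2 + 3 = hour 5.
Integration testing cannot begin until unit testing (finishes hour 5, plus 2-hour gap → hour 7). It runs from hour 7 to 7 + 8 = hour 15.

Working backward from the deadline:
To finish by hour 30, load testing (duration 4) must start no later than hour 26.
Since load testing (must start by hour 26) depends on it, staging deploy must finish by hour 26. Backing off its 6-hour duration gives a latest start of hour 20.
Integration testing must finish before staging deploy (must start by hour 20). With an 8-hour duration, integration testing must start by 20 − 8 = hour 12.
So integration testing can start as early as hour 7 and as late as hour 12, giving 12 − 7 = 5 hours of slack.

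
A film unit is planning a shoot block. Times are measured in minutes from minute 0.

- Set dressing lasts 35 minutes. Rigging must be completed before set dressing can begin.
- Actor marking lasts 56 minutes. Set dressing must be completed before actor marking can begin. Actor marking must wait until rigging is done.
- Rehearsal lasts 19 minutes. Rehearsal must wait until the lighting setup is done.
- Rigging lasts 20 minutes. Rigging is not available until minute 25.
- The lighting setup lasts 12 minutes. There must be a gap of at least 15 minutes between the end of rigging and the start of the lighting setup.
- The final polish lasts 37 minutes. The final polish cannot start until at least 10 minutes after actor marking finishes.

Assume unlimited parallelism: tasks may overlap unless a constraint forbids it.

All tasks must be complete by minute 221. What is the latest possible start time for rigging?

63

The final polish has no dependents, so it just needs to finish by minute 221. Starting by 221 − 37 = minute 184 achieves that.
Actor marking feeds into the final polish (must start by minute 184, minus 10-minute gap → minute 174); so actor marking must finish by minute 174 and therefore start by minute 118.
Set dressing must finish before actor marking (must start by minute 118). With a 35-minute duration, set dressing must start by 118 − 35 = minute 83.
Rehearsal has no dependents, so it just needs to finish by minute 221. Starting by 221 − 19 = minute 202 achieves that.
The lighting setup must finish before rehearsal (must start by minute 202). With a 12-minute duration, the lighting setup must start by 202 − 12 = minute 190.
Rigging has several dependents: set dressing (must start by minute 83); the lighting setup (must start by minute 190, minus 15-minute gap → minute 175); actor marking (must start by minute 118). The earliest of those limits is minute 83, so rigging must start by 83 − 20 = minute 63.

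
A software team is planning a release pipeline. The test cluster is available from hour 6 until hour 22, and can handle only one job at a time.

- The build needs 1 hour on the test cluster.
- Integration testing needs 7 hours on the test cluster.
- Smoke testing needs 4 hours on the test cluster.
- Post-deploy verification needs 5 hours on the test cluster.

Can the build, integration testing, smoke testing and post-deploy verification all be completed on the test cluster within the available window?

The test cluster window is 22 − 6 = 16 hours.
Running back to back, the jobs need 1 + 7 + 4 + 5 = 17 hours on the test cluster.
Since 17 > 16, they cannot all fit.

No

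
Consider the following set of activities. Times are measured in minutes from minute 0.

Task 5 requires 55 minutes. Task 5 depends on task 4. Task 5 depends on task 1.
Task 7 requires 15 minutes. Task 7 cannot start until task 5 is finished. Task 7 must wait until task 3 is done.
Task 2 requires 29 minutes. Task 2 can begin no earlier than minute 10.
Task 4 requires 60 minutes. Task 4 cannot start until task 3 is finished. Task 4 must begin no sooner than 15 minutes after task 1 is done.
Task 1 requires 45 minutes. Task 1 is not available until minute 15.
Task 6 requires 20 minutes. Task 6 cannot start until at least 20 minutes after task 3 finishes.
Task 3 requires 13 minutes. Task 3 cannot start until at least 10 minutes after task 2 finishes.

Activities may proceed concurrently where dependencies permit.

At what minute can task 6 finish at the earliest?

After its own release at minute 10, task 2 can start at minute 10 and finishes at minute 39.
After task 2 (finishes minute 39, plus 10-minute gap → minute 49), task 3 can start at minute 49 and finishes at minute 62.
After task 3 (finishes minute 62, plus 20-minute gap → minute 82), task 6 can start at minute 82 and finishes at minute 102.

102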